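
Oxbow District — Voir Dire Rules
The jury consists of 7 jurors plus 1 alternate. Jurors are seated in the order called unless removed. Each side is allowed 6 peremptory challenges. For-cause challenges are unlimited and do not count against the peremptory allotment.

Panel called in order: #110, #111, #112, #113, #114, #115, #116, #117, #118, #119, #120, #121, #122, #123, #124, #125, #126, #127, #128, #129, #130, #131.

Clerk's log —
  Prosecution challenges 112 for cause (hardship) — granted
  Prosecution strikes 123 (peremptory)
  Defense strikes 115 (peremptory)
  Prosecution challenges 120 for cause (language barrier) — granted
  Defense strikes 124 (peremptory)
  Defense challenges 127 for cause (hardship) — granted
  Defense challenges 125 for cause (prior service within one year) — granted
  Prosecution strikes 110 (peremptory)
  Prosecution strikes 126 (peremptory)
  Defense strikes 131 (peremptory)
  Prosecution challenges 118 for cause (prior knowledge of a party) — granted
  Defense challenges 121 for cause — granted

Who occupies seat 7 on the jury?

122

Removed: #110, #112, #115, #118, #120, #121, #123, #124, #125, #126, #127, #131.
Seating in order: seats 1–7 → #111, #113, #114, #116, #117, #119, #122; alternates → #128.
So seat 7 is #122.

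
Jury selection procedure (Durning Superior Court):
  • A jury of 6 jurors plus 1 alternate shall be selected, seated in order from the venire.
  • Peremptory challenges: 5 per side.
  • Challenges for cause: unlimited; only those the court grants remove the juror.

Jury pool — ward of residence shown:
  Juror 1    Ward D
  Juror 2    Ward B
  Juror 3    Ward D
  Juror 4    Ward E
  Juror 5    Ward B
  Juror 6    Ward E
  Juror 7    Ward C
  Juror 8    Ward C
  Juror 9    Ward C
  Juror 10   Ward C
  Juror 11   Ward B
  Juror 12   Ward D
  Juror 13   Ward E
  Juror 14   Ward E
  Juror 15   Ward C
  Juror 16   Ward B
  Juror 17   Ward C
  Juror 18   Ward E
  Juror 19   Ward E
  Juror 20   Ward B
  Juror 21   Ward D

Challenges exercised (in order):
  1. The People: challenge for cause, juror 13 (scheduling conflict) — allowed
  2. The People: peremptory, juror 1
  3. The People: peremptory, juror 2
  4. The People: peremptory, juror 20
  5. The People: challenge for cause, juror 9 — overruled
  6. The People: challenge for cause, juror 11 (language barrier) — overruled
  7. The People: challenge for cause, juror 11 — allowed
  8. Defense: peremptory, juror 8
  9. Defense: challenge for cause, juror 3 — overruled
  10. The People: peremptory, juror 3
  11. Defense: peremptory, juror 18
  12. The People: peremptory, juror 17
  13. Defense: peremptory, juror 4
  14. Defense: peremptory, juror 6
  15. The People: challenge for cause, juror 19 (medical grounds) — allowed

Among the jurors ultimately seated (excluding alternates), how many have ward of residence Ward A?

0

Removed: #1, #2, #3, #4, #6, #8, #11, #13, #17, #18, #19, #20.
Seated jurors 1–6: #5, #7, #9, #10, #12, #14 (alternates #15 not counted).
None of those are in Ward A → 0.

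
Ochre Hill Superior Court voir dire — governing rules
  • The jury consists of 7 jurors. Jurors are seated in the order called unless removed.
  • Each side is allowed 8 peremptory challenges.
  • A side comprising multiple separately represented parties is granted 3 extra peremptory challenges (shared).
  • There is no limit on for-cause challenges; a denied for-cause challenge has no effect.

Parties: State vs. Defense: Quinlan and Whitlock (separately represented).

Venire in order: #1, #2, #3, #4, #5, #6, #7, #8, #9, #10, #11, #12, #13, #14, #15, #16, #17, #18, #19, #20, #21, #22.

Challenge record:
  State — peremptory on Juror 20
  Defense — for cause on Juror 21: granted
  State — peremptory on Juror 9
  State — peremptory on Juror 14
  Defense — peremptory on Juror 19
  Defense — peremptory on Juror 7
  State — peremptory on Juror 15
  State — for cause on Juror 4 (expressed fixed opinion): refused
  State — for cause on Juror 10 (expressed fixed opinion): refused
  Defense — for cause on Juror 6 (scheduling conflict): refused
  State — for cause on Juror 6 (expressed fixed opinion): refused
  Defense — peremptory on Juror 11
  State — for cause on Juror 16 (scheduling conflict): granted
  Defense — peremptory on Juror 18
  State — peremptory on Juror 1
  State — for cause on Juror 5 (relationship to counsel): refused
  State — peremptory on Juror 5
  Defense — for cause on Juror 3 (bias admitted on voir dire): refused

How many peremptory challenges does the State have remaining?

State allotment: 8.
State peremptories used: #20, #9, #14, #15, #1, #5 — 6 (for-cause on #4, #10, #6, #16, #5 don't count).
Remaining: 8 − 6 = 2.

2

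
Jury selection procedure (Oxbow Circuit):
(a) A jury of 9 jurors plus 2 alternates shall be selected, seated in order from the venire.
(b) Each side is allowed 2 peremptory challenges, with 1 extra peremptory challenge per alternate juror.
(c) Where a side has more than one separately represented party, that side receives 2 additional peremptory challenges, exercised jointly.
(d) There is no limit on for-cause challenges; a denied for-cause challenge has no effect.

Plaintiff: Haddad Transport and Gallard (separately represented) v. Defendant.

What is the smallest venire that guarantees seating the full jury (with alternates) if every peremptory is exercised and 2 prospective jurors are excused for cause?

Seats to fill: 9 + 2 alternates = 11.
Peremptories — Plaintiff: 2 + 1×2 + 2 = 6; Defendant: 2 + 1×2 = 4; total 10.
For-cause removals: 2.
Minimum venire: 11 + 10 + 2 = 23.

23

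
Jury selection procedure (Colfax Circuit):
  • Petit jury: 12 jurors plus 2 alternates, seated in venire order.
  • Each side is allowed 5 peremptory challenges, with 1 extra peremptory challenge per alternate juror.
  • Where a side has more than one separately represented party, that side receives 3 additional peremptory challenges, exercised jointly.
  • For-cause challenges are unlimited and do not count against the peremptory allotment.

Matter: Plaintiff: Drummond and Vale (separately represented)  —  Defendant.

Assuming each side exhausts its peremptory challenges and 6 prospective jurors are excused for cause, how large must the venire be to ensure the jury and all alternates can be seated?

Seats to fill: 12 + 2 alternates = 14.
Peremptories — Plaintiff: 5 + 1×2 + 3 = 10; Defendant: 5 + 1×2 = 7; total 17.
For-cause removals: 6.
Minimum venire: 14 + 17 + 6 = 37.

37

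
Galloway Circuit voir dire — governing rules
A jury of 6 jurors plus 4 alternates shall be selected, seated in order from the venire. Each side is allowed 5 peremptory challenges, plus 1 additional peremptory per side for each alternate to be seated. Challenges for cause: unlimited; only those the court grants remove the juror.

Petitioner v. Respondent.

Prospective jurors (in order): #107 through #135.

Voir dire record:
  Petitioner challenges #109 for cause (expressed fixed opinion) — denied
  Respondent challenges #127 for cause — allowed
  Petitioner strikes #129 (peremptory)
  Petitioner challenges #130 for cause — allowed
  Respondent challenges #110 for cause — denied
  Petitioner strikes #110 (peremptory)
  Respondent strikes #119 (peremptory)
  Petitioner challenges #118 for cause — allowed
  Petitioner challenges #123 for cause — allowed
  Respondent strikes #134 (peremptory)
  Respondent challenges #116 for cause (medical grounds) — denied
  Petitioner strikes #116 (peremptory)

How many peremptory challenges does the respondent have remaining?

7

Respondent allotment: 5 base + 1 × 4 alternates = 9.
Respondent peremptories used: #119, #134 — 2 (for-cause on #127, #110, #116 don't count).
Remaining: 9 − 2 = 7.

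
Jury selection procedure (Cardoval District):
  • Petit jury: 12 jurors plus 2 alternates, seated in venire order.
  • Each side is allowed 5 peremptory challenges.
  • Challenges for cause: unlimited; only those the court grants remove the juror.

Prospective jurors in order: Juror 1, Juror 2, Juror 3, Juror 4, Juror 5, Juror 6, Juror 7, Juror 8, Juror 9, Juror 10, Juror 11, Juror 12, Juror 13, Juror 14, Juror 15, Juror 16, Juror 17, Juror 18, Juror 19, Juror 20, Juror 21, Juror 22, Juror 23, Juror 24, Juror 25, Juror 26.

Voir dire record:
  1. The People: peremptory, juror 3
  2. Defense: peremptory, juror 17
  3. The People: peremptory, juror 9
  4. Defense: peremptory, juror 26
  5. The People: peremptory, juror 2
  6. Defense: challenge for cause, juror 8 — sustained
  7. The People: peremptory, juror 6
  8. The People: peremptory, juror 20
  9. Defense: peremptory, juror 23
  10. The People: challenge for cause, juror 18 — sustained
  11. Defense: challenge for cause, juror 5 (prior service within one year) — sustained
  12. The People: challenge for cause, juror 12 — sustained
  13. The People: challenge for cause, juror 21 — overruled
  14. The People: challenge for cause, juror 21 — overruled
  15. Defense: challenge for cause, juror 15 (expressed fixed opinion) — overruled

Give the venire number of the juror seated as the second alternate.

Removed: #2, #3, #5, #6, #8, #9, #12, #17, #18, #20, #23, #26. (#15, #21 stay — for-cause denied.)
Filling seats in venire order through position 14: #1, #4, #7, #10, #11, #13, #14, #15, #16, #19, #21, #22, #24, #25.
So alternate 2 is #25.

25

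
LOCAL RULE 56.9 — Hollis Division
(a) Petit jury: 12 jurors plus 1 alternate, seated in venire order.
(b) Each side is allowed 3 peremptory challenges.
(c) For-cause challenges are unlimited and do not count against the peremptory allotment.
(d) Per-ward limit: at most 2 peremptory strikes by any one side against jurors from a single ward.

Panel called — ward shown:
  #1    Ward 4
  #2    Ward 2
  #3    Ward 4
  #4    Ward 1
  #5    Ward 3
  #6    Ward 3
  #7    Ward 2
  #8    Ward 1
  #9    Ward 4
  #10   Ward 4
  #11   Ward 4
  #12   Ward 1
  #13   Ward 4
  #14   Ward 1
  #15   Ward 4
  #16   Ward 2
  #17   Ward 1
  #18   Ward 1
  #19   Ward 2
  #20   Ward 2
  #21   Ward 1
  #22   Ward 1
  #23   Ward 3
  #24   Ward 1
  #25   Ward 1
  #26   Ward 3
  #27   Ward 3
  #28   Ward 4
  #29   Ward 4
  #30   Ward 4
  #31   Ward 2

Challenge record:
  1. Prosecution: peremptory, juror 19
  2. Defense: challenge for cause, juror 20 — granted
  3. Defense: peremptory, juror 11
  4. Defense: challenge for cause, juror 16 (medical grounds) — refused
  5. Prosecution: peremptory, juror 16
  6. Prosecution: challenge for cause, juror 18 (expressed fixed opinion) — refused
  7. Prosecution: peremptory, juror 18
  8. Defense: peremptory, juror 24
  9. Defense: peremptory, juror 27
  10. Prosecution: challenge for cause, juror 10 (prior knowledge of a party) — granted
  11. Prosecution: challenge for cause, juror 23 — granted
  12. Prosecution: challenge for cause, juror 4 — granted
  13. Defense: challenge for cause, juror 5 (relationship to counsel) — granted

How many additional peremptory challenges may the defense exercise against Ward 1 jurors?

Defense peremptories so far: #11, #24, #27 — 3 of 3 used, 0 left overall.
Against Ward 1: #24 — 1 used; per-ward cap 2 leaves 1.
Binding limit: min(0, 1) = 0.

0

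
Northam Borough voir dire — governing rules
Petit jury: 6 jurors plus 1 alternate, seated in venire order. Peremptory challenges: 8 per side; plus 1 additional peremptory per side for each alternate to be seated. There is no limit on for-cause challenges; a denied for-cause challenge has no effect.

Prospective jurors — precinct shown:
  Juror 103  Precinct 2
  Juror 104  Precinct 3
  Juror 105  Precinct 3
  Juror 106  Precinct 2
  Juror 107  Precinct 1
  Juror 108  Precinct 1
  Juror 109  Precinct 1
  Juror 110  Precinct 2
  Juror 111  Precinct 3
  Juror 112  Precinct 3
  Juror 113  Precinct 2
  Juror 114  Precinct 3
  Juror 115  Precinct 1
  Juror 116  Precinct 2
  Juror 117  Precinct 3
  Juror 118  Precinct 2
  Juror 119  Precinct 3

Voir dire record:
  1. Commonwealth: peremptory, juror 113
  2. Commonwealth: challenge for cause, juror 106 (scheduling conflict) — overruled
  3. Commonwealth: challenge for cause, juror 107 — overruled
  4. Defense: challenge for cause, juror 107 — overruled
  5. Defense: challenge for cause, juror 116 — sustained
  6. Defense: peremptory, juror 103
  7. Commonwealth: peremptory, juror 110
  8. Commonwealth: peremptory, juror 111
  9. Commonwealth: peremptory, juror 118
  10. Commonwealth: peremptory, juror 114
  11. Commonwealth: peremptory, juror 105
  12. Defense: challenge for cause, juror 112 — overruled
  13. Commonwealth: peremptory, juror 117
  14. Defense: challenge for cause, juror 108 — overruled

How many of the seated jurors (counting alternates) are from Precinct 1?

4

Removed: #103, #105, #110, #111, #113, #114, #116, #117, #118.
Seated (7 incl. alternates): #104, #106, #107, #108, #109, #112, #115.
Of those, in Precinct 1: #107, #108, #109, #115 → 4.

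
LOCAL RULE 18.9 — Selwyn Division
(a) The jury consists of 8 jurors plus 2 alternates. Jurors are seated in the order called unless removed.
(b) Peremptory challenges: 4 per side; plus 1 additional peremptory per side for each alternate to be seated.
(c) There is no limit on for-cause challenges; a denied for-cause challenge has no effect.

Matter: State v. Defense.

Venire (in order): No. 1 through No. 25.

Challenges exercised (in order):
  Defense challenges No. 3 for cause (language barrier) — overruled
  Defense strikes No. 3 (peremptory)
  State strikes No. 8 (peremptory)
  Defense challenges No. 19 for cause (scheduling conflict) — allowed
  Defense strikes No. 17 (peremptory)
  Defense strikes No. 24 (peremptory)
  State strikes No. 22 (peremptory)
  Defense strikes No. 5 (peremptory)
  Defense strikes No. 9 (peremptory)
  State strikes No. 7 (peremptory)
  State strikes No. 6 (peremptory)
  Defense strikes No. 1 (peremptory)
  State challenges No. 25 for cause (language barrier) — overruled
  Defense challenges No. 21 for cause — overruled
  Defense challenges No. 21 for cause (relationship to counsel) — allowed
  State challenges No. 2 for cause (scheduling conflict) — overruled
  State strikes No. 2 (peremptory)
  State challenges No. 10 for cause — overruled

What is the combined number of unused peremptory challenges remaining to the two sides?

1

State allotment: 4 base + 1 × 2 alternates = 6. Defense allotment: 4 base + 1 × 2 alternates = 6.
State peremptories used: #8, #22, #7, #6, #2 — 5 (for-cause on #25, #2, #10 don't count).
Defense peremptories used: #3, #17, #24, #5, #9, #1 — 6 (for-cause on #3, #19, #21, #21 don't count).
Remaining: (6 − 5) + (6 − 6) = 1.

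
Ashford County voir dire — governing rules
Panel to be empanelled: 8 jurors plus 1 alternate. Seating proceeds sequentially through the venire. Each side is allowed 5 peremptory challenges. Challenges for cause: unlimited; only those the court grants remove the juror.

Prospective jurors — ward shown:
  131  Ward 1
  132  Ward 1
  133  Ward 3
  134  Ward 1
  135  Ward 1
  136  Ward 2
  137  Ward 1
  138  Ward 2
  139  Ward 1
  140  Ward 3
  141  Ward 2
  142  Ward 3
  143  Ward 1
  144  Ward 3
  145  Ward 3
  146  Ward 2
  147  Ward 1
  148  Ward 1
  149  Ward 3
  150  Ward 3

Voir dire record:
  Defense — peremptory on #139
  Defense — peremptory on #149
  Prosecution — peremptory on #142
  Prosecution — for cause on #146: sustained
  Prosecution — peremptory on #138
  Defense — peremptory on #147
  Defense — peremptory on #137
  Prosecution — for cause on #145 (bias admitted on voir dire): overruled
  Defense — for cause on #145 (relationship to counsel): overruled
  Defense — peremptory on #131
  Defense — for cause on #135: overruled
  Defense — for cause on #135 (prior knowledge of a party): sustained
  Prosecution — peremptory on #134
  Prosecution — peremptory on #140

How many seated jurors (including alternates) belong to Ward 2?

Removed: #131, #134, #135, #137, #138, #139, #140, #142, #146, #147, #149.
Seated (9 incl. alternates): #132, #133, #136, #141, #143, #144, #145, #148, #150.
Of those, in Ward 2: #136, #141 → 2.

2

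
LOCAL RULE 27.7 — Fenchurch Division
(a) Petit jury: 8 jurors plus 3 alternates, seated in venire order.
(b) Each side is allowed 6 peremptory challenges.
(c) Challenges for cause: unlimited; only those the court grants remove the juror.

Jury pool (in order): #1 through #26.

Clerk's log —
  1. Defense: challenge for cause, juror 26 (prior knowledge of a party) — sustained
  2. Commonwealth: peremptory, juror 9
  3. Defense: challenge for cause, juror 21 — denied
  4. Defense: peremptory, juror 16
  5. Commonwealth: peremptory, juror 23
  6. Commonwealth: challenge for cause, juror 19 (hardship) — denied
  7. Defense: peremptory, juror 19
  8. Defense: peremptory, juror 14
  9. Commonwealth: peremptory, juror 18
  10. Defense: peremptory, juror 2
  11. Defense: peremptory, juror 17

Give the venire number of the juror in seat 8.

10

Removed: #2, #9, #14, #16, #17, #18, #19, #23, #26. (#21 stays — for-cause denied.)
Seating in order: seats 1–8 → #1, #3, #4, #5, #6, #7, #8, #10; alternates → #11, #12, #13.
So seat 8 is #10.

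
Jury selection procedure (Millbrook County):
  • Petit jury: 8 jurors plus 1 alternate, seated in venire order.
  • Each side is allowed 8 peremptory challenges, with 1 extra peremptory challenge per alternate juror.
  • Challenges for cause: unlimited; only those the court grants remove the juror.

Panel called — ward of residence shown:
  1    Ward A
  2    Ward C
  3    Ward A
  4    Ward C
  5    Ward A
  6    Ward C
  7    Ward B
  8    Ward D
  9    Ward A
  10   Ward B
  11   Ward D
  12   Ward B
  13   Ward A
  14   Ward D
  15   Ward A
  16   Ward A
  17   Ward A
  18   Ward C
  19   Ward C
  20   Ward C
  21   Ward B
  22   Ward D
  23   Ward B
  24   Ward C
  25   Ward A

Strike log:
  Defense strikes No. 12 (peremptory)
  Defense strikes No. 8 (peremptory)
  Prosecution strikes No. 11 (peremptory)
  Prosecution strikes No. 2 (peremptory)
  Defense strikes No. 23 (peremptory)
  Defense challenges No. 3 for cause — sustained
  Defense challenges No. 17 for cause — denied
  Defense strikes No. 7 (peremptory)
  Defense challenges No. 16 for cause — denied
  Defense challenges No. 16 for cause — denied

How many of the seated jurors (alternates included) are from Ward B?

1

Removed: #2, #3, #7, #8, #11, #12, #23.
Seated (9 incl. alternates): #1, #4, #5, #6, #9, #10, #13, #14, #15.
Of those, in Ward B: #10 → 1.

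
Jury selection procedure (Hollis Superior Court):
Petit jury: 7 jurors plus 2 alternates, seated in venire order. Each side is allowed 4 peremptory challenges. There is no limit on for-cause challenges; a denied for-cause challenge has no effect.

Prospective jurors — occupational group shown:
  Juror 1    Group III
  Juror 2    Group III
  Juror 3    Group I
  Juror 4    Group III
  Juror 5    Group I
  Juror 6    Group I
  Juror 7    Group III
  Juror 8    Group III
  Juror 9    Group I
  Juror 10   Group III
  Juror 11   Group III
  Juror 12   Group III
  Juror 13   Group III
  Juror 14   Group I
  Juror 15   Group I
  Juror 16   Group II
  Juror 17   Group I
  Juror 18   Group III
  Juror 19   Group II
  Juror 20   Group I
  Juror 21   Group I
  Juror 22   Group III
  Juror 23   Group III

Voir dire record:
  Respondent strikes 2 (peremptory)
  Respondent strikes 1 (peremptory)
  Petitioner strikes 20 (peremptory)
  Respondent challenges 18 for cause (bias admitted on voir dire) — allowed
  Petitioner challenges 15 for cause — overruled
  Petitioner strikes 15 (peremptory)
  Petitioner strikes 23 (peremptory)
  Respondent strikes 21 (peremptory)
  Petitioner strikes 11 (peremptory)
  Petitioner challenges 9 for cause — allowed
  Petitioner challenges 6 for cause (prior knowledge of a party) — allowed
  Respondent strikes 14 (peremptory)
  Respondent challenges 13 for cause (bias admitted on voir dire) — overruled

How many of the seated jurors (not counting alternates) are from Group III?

5

Removed: #1, #2, #6, #9, #11, #14, #15, #18, #20, #21, #23.
Seated jurors 1–7: #3, #4, #5, #7, #8, #10, #12 (alternates #13, #16 not counted).
Of those, in Group III: #4, #7, #8, #10, #12 → 5.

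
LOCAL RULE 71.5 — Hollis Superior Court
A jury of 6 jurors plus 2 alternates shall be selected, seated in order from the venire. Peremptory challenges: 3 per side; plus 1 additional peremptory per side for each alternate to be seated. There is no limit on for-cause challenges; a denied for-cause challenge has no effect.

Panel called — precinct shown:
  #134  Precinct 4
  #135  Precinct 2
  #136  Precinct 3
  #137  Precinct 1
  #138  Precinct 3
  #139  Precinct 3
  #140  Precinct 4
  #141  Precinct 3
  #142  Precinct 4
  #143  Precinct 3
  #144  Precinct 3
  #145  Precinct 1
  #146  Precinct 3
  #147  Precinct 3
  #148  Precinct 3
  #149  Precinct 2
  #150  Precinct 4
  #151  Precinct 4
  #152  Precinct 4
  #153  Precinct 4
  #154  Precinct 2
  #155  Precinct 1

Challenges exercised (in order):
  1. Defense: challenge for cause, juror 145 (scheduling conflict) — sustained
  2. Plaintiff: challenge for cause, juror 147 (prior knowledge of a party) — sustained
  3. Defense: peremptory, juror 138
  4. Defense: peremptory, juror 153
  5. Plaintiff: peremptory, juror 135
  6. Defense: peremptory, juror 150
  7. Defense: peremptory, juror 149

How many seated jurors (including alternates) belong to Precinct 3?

Removed: #135, #138, #145, #147, #149, #150, #153.
Seated (8 incl. alternates): #134, #136, #137, #139, #140, #141, #142, #143.
Of those, in Precinct 3: #136, #139, #141, #143 → 4.

4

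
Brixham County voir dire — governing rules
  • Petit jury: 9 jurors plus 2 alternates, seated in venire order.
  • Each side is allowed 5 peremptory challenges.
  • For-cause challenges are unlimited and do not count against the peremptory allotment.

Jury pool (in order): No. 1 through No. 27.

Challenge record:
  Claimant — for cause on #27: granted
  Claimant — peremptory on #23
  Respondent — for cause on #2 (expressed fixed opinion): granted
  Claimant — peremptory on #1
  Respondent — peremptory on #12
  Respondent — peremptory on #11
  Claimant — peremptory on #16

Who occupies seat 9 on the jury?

13

Removed: #1, #2, #11, #12, #16, #23, #27.
Seating in order: seats 1–9 → #3, #4, #5, #6, #7, #8, #9, #10, #13; alternates → #14, #15.
So seat 9 is #13.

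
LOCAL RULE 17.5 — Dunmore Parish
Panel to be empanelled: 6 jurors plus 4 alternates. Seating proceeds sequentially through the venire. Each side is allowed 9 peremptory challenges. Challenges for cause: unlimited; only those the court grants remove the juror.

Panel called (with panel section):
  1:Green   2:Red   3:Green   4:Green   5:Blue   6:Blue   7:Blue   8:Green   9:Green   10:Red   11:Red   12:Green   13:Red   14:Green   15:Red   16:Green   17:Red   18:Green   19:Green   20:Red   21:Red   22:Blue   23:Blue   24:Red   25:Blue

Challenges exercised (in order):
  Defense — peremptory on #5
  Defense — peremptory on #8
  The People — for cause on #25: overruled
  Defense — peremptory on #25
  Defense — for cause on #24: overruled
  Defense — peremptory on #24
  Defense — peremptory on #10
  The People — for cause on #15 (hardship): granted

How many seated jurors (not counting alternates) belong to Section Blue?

2

Removed: #5, #8, #10, #15, #24, #25.
Seated jurors 1–6: #1, #2, #3, #4, #6, #7 (alternates #9, #11, #12, #13 not counted).
Of those, in Section Blue: #6, #7 → 2.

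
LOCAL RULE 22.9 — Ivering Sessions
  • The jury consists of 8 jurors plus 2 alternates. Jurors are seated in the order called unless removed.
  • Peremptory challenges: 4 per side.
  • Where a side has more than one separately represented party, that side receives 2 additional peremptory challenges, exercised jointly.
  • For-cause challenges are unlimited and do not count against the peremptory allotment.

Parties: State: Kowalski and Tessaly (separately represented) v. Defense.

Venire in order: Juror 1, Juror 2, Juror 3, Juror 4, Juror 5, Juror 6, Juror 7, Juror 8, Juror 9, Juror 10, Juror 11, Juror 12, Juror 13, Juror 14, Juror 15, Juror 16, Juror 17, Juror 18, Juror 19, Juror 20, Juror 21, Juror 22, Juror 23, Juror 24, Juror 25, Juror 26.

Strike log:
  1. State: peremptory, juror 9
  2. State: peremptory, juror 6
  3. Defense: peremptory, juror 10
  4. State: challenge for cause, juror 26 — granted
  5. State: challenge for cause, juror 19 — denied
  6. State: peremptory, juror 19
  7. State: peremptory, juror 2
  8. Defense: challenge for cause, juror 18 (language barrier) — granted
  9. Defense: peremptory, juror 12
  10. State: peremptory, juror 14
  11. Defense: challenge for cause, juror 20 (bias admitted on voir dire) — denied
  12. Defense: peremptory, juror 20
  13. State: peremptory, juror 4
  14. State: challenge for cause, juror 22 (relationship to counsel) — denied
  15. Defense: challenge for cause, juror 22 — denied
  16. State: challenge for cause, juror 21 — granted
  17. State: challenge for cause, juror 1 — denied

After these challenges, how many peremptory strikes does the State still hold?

0

State allotment: 4 base + 2 multi-party = 6.
State peremptories used: #9, #6, #19, #2, #14, #4 — 6 (for-cause on #26, #19, #22, #21, #1 don't count).
Remaining: 6 − 6 = 0.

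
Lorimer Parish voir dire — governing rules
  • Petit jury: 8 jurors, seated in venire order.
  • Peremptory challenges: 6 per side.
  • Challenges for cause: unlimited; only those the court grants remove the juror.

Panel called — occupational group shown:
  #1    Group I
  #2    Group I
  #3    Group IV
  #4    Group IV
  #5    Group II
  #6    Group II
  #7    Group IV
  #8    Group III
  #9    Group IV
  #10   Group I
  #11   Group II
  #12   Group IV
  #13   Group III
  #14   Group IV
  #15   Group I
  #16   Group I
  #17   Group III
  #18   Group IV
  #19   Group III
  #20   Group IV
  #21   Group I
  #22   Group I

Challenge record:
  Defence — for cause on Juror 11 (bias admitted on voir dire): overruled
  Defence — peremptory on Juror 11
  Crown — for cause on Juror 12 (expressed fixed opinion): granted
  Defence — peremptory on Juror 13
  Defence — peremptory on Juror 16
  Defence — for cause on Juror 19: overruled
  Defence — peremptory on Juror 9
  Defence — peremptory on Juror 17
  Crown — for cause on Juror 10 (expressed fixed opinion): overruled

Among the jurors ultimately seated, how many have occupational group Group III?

1

Removed: #9, #11, #12, #13, #16, #17.
Seated jurors 1–8: #1, #2, #3, #4, #5, #6, #7, #8.
Of those, in Group III: #8 → 1.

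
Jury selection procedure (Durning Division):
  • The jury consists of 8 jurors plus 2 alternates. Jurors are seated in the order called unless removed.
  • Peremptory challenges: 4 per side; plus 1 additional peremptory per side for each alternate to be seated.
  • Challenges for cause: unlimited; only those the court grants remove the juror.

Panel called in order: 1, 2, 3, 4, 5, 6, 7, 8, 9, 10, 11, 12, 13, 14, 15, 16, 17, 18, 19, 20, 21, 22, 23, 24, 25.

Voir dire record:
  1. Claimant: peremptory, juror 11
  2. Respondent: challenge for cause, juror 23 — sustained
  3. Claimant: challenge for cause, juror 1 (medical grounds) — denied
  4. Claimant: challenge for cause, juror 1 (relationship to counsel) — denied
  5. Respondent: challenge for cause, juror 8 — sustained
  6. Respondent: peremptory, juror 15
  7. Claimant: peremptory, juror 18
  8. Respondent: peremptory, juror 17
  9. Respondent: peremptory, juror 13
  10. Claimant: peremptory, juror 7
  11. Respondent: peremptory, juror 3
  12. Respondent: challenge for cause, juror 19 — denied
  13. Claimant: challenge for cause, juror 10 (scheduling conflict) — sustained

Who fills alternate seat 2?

Removed: #3, #7, #8, #10, #11, #13, #15, #17, #18, #23. (#1, #19 stay — for-cause denied.)
Seating in order: seats 1–8 → #1, #2, #4, #5, #6, #9, #12, #14; alternates → #16, #19.
So alternate 2 is #19.

19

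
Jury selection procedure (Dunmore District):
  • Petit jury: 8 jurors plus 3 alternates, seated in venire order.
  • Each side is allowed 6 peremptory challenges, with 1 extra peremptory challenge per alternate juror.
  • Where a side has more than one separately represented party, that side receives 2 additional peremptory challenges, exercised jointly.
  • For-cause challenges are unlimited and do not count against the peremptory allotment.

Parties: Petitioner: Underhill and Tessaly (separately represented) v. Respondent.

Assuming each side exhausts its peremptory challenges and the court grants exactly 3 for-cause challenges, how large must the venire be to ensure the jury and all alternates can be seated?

Seats to fill: 8 + 3 alternates = 11.
Peremptories — Petitioner: 6 + 1×3 + 2 = 11; Respondent: 6 + 1×3 = 9; total 20.
For-cause removals: 3.
Minimum venire: 11 + 20 + 3 = 34.

34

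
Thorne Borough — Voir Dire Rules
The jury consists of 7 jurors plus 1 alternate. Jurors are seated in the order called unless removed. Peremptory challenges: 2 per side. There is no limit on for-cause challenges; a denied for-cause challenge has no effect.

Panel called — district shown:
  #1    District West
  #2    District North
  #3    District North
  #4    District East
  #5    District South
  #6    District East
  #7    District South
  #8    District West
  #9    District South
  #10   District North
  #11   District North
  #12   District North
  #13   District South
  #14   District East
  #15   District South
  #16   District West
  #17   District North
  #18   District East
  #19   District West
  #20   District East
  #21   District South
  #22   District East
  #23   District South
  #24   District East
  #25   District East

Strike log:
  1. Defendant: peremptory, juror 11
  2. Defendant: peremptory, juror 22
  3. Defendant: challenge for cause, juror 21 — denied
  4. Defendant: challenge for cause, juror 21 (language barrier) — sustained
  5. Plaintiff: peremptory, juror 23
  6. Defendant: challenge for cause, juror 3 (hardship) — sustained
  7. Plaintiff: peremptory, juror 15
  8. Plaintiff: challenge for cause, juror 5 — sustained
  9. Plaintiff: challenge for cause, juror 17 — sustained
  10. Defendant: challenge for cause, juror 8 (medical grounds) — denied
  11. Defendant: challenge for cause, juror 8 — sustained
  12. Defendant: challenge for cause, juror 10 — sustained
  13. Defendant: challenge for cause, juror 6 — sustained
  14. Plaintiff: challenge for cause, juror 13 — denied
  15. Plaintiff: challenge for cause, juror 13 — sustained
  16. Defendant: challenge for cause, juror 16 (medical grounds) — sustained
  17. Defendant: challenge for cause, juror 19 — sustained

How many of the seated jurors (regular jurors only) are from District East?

Removed: #3, #5, #6, #8, #10, #11, #13, #15, #16, #17, #19, #21, #22, #23.
Seated jurors 1–7: #1, #2, #4, #7, #9, #12, #14 (alternates #18 not counted).
Of those, in District East: #4, #14 → 2.

2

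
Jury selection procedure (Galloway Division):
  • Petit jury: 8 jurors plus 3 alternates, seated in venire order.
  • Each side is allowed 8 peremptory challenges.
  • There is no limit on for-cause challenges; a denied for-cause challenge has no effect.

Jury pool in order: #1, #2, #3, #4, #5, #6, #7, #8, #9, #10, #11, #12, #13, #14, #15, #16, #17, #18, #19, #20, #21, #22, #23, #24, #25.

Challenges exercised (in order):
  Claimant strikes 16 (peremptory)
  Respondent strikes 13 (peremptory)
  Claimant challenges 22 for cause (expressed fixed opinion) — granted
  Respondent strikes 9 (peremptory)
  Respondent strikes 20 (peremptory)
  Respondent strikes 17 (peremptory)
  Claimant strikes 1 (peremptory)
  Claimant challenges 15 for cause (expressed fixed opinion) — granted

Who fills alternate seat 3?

Removed: #1, #9, #13, #15, #16, #17, #20, #22.
Seating in order: seats 1–8 → #2, #3, #4, #5, #6, #7, #8, #10; alternates → #11, #12, #14.
So alternate 3 is #14.

14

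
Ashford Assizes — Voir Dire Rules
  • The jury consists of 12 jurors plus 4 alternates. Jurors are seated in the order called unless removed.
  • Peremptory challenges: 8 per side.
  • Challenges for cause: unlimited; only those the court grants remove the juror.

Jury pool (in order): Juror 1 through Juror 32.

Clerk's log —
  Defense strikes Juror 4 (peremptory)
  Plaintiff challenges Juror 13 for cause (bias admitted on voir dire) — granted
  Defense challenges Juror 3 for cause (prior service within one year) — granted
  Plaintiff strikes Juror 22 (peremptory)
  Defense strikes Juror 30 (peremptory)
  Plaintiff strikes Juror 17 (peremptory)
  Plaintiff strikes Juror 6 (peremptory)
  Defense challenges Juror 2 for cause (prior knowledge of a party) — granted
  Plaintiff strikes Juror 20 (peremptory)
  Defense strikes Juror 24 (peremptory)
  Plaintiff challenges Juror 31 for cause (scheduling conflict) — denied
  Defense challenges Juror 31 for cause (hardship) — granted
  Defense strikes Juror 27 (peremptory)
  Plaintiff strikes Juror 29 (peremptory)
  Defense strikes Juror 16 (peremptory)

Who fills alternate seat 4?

Removed: #2, #3, #4, #6, #13, #16, #17, #20, #22, #24, #27, #29, #30, #31.
Seating in order: seats 1–12 → #1, #5, #7, #8, #9, #10, #11, #12, #14, #15, #18, #19; alternates → #21, #23, #25, #26.
So alternate 4 is #26.

26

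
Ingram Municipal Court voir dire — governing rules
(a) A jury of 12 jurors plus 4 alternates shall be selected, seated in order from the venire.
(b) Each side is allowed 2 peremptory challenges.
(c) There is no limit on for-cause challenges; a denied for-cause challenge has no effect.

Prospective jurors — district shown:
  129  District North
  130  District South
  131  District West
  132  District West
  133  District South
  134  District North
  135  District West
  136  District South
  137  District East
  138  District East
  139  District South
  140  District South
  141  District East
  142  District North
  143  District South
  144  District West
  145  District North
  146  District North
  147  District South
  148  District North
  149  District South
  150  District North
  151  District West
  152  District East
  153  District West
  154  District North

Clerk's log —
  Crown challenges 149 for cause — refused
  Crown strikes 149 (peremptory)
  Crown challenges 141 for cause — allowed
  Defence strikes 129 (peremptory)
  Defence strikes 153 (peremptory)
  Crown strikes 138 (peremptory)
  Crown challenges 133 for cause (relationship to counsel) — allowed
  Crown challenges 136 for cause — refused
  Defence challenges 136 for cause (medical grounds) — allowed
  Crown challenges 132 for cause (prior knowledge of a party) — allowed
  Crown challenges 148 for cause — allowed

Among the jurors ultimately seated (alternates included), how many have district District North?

Removed: #129, #132, #133, #136, #138, #141, #148, #149, #153.
Seated (16 incl. alternates): #130, #131, #134, #135, #137, #139, #140, #142, #143, #144, #145, #146, #147, #150, #151, #152.
Of those, in District North: #134, #142, #145, #146, #150 → 5.

5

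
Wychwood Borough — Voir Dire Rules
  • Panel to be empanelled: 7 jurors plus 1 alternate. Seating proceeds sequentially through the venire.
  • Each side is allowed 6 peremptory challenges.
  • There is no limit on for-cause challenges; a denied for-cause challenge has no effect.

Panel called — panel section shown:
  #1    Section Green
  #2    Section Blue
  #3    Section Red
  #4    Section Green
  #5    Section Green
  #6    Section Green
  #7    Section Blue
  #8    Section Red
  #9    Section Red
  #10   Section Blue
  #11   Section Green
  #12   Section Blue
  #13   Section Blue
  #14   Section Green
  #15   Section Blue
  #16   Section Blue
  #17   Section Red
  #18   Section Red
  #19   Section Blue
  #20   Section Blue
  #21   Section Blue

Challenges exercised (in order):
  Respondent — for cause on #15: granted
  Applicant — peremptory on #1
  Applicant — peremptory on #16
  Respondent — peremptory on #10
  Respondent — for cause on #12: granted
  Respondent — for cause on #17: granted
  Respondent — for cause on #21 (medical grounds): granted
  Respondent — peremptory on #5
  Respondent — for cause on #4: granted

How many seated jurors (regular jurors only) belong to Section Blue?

Removed: #1, #4, #5, #10, #12, #15, #16, #17, #21.
Seated jurors 1–7: #2, #3, #6, #7, #8, #9, #11 (alternates #13 not counted).
Of those, in Section Blue: #2, #7 → 2.

2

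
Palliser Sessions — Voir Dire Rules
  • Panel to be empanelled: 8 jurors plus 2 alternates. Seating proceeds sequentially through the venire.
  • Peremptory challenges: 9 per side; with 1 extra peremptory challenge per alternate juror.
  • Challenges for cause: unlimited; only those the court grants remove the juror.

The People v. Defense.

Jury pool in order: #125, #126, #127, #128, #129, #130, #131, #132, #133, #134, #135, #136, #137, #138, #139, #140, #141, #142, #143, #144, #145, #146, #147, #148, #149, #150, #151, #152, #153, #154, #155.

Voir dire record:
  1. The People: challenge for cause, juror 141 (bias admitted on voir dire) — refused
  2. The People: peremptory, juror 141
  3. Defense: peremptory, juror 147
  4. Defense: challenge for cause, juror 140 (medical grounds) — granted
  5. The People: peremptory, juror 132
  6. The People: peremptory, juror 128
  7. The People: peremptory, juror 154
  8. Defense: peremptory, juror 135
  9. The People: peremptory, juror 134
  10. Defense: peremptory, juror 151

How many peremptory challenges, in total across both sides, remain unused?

14

The People allotment: 9 base + 1 × 2 alternates = 11. Defense allotment: 9 base + 1 × 2 alternates = 11.
The People peremptories used: #141, #132, #128, #154, #134 — 5 (the for-cause on #141 doesn't count).
Defense peremptories used: #147, #135, #151 — 3 (the for-cause on #140 doesn't count).
Remaining: (11 − 5) + (11 − 3) = 14.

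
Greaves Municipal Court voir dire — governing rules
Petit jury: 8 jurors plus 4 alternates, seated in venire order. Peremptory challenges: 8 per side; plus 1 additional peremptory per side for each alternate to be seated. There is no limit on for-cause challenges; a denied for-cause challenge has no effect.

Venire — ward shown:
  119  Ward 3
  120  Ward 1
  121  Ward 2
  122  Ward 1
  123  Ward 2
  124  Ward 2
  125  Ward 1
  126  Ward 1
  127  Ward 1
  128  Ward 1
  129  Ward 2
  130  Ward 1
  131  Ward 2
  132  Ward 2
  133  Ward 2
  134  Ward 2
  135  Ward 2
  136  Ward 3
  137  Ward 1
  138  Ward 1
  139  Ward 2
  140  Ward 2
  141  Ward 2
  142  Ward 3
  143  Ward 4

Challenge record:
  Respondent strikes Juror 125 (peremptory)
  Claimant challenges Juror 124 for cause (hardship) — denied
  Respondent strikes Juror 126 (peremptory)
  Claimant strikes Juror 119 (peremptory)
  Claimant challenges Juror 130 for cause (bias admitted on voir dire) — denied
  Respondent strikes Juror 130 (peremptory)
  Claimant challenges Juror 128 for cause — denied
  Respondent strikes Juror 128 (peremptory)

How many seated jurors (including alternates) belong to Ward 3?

Removed: #119, #125, #126, #128, #130.
Seated (12 incl. alternates): #120, #121, #122, #123, #124, #127, #129, #131, #132, #133, #134, #135.
None of those are in Ward 3 → 0.

0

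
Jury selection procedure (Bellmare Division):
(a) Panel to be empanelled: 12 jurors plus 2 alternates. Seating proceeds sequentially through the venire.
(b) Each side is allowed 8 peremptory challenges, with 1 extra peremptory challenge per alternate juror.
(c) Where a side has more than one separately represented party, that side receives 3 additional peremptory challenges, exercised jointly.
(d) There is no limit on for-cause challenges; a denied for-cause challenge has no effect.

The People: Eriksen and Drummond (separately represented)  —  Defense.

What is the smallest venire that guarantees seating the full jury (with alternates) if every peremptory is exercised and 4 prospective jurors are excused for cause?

Seats to fill: 12 + 2 alternates = 14.
Peremptories — The People: 8 + 1×2 + 3 = 13; Defense: 8 + 1×2 = 10; total 23.
For-cause removals: 4.
Minimum venire: 14 + 23 + 4 = 41.

41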